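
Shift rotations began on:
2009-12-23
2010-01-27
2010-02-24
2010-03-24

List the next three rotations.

Gaps: 35, 28, 28 days — a mix of 28 and 35. Every date is a Wednesday.
Each is the 4th Wednesday of its month.
April 2010 — 4th Wednesday is 2010-04-28.
May 2010 — 4th Wednesday is 2010-05-26.
June 2010 — 4th Wednesday is 2010-06-23.

2010-04-28, 2010-05-26, 2010-06-23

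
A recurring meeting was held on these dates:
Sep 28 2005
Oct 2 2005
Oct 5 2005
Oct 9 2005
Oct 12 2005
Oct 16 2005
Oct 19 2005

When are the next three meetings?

Oct 23 2005, Oct 26 2005, Oct 30 2005

Gaps: 4, 3, 4, 3, 4, 3 days — not constant, but cyclic with period 2.
The events fall on every Wednesday and Sunday.
Next Sunday: Oct 23 2005.
Next Wednesday: Oct 26 2005.
Next Sunday: Oct 30 2005.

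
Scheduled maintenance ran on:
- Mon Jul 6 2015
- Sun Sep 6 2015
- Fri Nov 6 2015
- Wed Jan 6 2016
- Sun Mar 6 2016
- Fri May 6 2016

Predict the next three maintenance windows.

Wed Jul 6 2016, Tue Sep 6 2016, Sun Nov 6 2016

Each date is the 6th; the gaps (62, 61, 61, 60, 61) track the month lengths.
The rule is the 6th of every 2 months.
July 2016: Wed Jul 6 2016.
September 2016: Tue Sep 6 2016.
November 2016: Sun Nov 6 2016.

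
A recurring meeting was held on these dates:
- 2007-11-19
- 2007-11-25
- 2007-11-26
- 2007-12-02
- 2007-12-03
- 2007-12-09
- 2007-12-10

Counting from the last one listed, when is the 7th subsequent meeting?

Every event lands on a Monday or Sunday (gaps cycle 6, 1, 6, 1, 6, 1).
So the schedule is: every Monday and Sunday.
The following Sunday is 2007-12-16.
The following Monday is 2007-12-17.
Next Sunday: 2007-12-23.
The following Monday is 2007-12-24.
Next Sunday: 2007-12-30.
Next Monday: 2007-12-31.
The following Sunday is 2008-01-06.

2008-01-06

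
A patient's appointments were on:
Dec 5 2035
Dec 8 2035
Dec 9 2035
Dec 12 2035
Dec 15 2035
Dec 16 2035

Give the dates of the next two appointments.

Gaps: 3, 1, 3, 3, 1 days — not constant, but cyclic with period 3.
The events fall on every Wednesday, Saturday and Sunday.
The following Wednesday is Dec 19 2035.
Next Saturday: Dec 22 2035.

Dec 19 2035, Dec 22 2035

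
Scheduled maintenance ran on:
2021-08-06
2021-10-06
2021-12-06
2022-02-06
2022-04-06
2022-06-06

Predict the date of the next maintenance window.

2022-08-06

The day-of-month is always 6 (61, 61, 62, 59, 61 days between events).
So this recurs on the 6th of every 2 months.
Next: August 2022 → 2022-08-06.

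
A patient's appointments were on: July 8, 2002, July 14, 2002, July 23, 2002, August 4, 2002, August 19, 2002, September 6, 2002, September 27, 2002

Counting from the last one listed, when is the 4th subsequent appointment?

Intervals are 6, 9, 12, 15, 18, 21 days — an arithmetic progression with common difference 3.
Next gap: 24 days. September 27, 2002 + 24 days = October 21, 2002.
Next gap: 27 days. October 21, 2002 + 27 days = November 17, 2002.
Next gap: 30 days. November 17, 2002 + 30 days = December 17, 2002.
Next gap: 33 days. December 17, 2002 + 33 days = January 19, 2003.

January 19, 2003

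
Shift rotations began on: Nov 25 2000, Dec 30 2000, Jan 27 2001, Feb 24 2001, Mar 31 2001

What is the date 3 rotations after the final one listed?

Jun 30 2001

All Saturdays; the gaps (35, 28, 28, 35) vary with month length.
This is the last Saturday of each month.
April 2001 ends with Saturday Apr 28 2001.
Last Saturday of May 2001: May 26 2001.
Last Saturday of June 2001: Jun 30 2001.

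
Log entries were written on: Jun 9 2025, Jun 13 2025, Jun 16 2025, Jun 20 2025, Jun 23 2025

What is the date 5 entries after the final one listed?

Jul 11 2025

Gaps: 4, 3, 4, 3 days — not constant, but cyclic with period 2.
The events fall on every Monday and Friday.
The following Friday is Jun 27 2025.
Next Monday: Jun 30 2025.
The following Friday is Jul 4 2025.
The following Monday is Jul 7 2025.
Next Friday: Jul 11 2025.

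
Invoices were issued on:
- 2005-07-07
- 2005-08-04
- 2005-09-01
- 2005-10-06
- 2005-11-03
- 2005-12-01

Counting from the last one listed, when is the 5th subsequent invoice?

2006-05-04

All dates are Thursdays, 28, 28, 35, 28, 28 days apart.
Specifically, the 1st Thursday of each month.
January 2006 — 1st Thursday is 2006-01-05.
1st Thursday of February 2006: 2006-02-02.
March 2006 — 1st Thursday is 2006-03-02.
April 2006 — 1st Thursday is 2006-04-06.
1st Thursday of May 2006: 2006-05-04.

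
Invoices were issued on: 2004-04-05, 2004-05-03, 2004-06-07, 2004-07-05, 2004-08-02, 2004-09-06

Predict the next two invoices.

These are Mondays at 28- or 35-day spacing (28, 35, 28, 28, 35).
The pattern: 1st Monday of the month.
1st Monday of October 2004: 2004-10-04.
1st Monday of November 2004: 2004-11-01.

2004-10-04, 2004-11-01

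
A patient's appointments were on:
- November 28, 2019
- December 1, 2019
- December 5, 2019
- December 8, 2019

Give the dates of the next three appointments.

December 12, 2019; December 15, 2019; December 19, 2019

Every event lands on a Thursday or Sunday (gaps cycle 3, 4, 3).
So the schedule is: every Thursday and Sunday.
The following Thursday is December 12, 2019.
Next Sunday: December 15, 2019.
Next Thursday: December 19, 2019.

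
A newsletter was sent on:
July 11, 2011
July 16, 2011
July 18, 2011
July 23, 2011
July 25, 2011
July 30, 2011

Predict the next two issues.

August 1, 2011; August 6, 2011

Gaps: 5, 2, 5, 2, 5 days — not constant, but cyclic with period 2.
The events fall on every Monday and Saturday.
The following Monday is August 1, 2011.
The following Saturday is August 6, 2011.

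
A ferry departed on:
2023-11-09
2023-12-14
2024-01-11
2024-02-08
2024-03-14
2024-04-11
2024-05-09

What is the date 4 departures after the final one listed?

Gaps: 35, 28, 28, 35, 28, 28 days — a mix of 28 and 35. Every date is a Thursday.
Each is the 2nd Thursday of its month.
June 2024 — 2nd Thursday is 2024-06-13.
2nd Thursday of July 2024: 2024-07-11.
August 2024 — 2nd Thursday is 2024-08-08.
2nd Thursday of September 2024: 2024-09-12.

2024-09-12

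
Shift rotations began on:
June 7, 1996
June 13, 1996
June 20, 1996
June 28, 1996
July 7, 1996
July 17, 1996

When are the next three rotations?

July 28, 1996; August 9, 1996; August 22, 1996

Gaps: 6, 7, 8, 9, 10 days — each gap is 1 larger than the previous one.
Next gap: 11 days. July 17, 1996 + 11 days = July 28, 1996.
Next gap: 12 days. July 28, 1996 + 12 days = August 9, 1996.
Next gap: 13 days. August 9, 1996 + 13 days = August 22, 1996.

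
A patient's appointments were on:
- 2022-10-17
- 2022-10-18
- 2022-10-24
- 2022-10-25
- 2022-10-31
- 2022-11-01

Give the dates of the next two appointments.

The gap pattern 1, 6, 1, 6, 1 repeats every 2 events.
These are the Mondays and Tuesdays of each week.
The following Monday is 2022-11-07.
Next Tuesday: 2022-11-08.

2022-11-07, 2022-11-08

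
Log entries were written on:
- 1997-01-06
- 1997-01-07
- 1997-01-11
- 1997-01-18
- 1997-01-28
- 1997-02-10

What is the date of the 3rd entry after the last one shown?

Gaps: 1, 4, 7, 10, 13 days — each gap is 3 larger than the previous one.
Next gap: 16 days. 1997-02-10 + 16 days = 1997-02-26.
Next gap: 19 days. 1997-02-26 + 19 days = 1997-03-17.
Next gap: 22 days. 1997-03-17 + 22 days = 1997-04-08.

1997-04-08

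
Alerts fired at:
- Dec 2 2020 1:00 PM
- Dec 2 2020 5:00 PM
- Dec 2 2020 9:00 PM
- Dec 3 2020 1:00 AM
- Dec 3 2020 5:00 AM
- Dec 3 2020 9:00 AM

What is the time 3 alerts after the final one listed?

Spacing: 4, 4, 4, 4, 4 h — constant 4 h.
Dec 3 2020 9:00 AM + 4 h = Dec 3 2020 1:00 PM.
Dec 3 2020 1:00 PM + 4 h = Dec 3 2020 5:00 PM.
Dec 3 2020 5:00 PM + 4 h = Dec 3 2020 9:00 PM.

Dec 3 2020 9:00 PM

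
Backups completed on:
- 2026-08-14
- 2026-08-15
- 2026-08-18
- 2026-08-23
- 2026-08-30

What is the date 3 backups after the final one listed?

2026-10-02

Gaps: 1, 3, 5, 7 days — each gap is 2 larger than the previous one.
Next gap: 9 days. 2026-08-30 + 9 days = 2026-09-08.
Next gap: 11 days. 2026-09-08 + 11 days = 2026-09-19.
Next gap: 13 days. 2026-09-19 + 13 days = 2026-10-02.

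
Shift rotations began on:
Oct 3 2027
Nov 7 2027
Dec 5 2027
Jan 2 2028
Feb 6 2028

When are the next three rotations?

These are Sundays at 28- or 35-day spacing (35, 28, 28, 35).
The pattern: 1st Sunday of the month.
March 2028 — 1st Sunday is Mar 5 2028.
April 2028 — 1st Sunday is Apr 2 2028.
1st Sunday of May 2028: May 7 2028.

Mar 5 2028, Apr 2 2028, May 7 2028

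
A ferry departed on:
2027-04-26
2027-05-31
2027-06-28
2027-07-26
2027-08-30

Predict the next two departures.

These are Mondays with 35, 28, 28, 35-day gaps.
Each is the final Monday of its month — 2027-05-31 is past the 28th, so '4th Monday' doesn't fit.
Last Monday of September 2027: 2027-09-27.
Last Monday of October 2027: 2027-10-25.

2027-09-27, 2027-10-25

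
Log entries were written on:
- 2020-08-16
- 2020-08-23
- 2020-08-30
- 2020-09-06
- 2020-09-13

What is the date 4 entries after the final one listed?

2020-10-11

Gaps between consecutive events: 7, 7, 7, 7 days — a constant 7-day interval.
2020-09-13 + 7 days = 2020-09-20.
2020-09-20 + 7 days = 2020-09-27.
2020-09-27 + 7 days = 2020-10-04.
2020-10-04 + 7 days = 2020-10-11.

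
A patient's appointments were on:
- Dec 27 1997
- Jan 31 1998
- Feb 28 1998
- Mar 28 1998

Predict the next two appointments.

Apr 25 1998, May 30 1998

All Saturdays; the gaps (35, 28, 28) vary with month length.
This is the last Saturday of each month.
Last Saturday of April 1998: Apr 25 1998.
Last Saturday of May 1998: May 30 1998.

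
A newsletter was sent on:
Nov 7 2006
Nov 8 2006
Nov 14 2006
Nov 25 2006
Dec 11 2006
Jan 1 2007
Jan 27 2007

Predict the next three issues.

The spacing grows by 5 each time: 1, 6, 11, 16, 21, 26 days.
Next gap: 31 days. Jan 27 2007 + 31 days = Feb 27 2007.
Next gap: 36 days. Feb 27 2007 + 36 days = Apr 4 2007.
Next gap: 41 days. Apr 4 2007 + 41 days = May 15 2007.

Feb 27 2007, Apr 4 2007, May 15 2007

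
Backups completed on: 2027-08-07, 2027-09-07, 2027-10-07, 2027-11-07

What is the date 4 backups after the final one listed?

2028-03-07

Each date is the 7th; the gaps (31, 30, 31) track the month lengths.
The rule is the 7th of each month.
December 2027: 2027-12-07.
January 2028: 2028-01-07.
February 2028: 2028-02-07.
March 2028: 2028-03-07.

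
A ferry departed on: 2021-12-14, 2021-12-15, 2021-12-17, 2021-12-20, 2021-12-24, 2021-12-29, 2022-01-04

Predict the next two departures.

The spacing grows by 1 each time: 1, 2, 3, 4, 5, 6 days.
Next gap: 7 days. 2022-01-04 + 7 days = 2022-01-11.
Next gap: 8 days. 2022-01-11 + 8 days = 2022-01-19.

2022-01-11, 2022-01-19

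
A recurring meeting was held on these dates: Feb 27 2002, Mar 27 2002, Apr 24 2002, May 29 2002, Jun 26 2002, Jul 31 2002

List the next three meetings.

Aug 28 2002, Sep 25 2002, Oct 30 2002

Every date is a Wednesday; gaps 28, 28, 35, 28, 35 days.
Each is the last Wednesday of its month (at least one falls on the 29th or later, ruling out '4th Wednesday').
Last Wednesday of August 2002: Aug 28 2002.
Last Wednesday of September 2002: Sep 25 2002.
Last Wednesday of October 2002: Oct 30 2002.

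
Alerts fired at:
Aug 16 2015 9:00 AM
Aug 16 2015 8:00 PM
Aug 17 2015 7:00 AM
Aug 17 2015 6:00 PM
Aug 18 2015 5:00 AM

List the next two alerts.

Spacing: 11, 11, 11, 11 h — constant 11 h.
Aug 18 2015 5:00 AM + 11 h = Aug 18 2015 4:00 PM.
Aug 18 2015 4:00 PM + 11 h = Aug 19 2015 3:00 AM.

Aug 18 2015 4:00 PM, Aug 19 2015 3:00 AM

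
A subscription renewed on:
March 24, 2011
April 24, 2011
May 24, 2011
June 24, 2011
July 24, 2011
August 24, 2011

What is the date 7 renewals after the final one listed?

The day-of-month is always 24 (31, 30, 31, 30, 31 days between events).
So this recurs on the 24th of each month.
September 2011: September 24, 2011.
October 2011: October 24, 2011.
November 2011: November 24, 2011.
Next: December 2011 → December 24, 2011.
Next: January 2012 → January 24, 2012.
February 2012: February 24, 2012.
March 2012: March 24, 2012.

March 24, 2012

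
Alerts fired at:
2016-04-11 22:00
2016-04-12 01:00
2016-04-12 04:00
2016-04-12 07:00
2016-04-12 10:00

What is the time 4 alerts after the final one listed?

2016-04-12 22:00

Spacing: 3, 3, 3, 3 h — constant 3 h.
2016-04-12 10:00 + 3 h = 2016-04-12 13:00.
2016-04-12 13:00 + 3 h = 2016-04-12 16:00.
2016-04-12 16:00 + 3 h = 2016-04-12 19:00.
2016-04-12 19:00 + 3 h = 2016-04-12 22:00.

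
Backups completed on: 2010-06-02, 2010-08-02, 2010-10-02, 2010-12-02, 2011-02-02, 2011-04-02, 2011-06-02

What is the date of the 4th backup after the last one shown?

2012-02-02

Each date is the 2nd; the gaps (61, 61, 61, 62, 59, 61) track the month lengths.
The rule is the 2nd of every 2 months.
August 2011: 2011-08-02.
October 2011: 2011-10-02.
December 2011: 2011-12-02.
February 2012: 2012-02-02.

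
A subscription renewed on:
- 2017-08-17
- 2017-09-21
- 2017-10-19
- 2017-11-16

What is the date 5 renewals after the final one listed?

2018-04-19

Gaps: 35, 28, 28 days — a mix of 28 and 35. Every date is a Thursday.
Each is the 3rd Thursday of its month.
3rd Thursday of December 2017: 2017-12-21.
3rd Thursday of January 2018: 2018-01-18.
February 2018 — 3rd Thursday is 2018-02-15.
March 2018 — 3rd Thursday is 2018-03-15.
3rd Thursday of April 2018: 2018-04-19.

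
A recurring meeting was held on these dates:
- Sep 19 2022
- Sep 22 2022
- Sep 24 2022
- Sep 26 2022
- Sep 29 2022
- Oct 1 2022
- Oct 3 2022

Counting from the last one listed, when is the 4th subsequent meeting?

Oct 13 2022

The gap pattern 3, 2, 2, 3, 2, 2 repeats every 3 events.
These are the Mondays, Thursdays and Saturdays of each week.
Next Thursday: Oct 6 2022.
The following Saturday is Oct 8 2022.
Next Monday: Oct 10 2022.
The following Thursday is Oct 13 2022.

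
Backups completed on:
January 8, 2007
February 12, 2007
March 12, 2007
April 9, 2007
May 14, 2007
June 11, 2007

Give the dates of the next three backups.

These are Mondays at 28- or 35-day spacing (35, 28, 28, 35, 28).
The pattern: 2nd Monday of the month.
2nd Monday of July 2007: July 9, 2007.
August 2007 — 2nd Monday is August 13, 2007.
2nd Monday of September 2007: September 10, 2007.

July 9, 2007; August 13, 2007; September 10, 2007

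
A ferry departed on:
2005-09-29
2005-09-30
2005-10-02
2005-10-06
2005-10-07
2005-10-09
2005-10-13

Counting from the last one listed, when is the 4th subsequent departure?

The gap pattern 1, 2, 4, 1, 2, 4 repeats every 3 events.
These are the Thursdays, Fridays and Sundays of each week.
Next Friday: 2005-10-14.
Next Sunday: 2005-10-16.
The following Thursday is 2005-10-20.
Next Friday: 2005-10-21.

2005-10-21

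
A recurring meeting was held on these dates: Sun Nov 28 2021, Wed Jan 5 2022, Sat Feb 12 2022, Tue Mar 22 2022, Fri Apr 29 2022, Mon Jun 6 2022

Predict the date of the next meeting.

Gaps between consecutive events: 38, 38, 38, 38, 38 days — a constant 38-day interval.
Mon Jun 6 2022 + 38 days = Thu Jul 14 2022.

Thu Jul 14 2022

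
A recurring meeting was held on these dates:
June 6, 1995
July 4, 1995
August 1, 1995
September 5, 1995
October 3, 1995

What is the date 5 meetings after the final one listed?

March 5, 1996

These are Tuesdays at 28- or 35-day spacing (28, 28, 35, 28).
The pattern: 1st Tuesday of the month.
November 1995 — 1st Tuesday is November 7, 1995.
1st Tuesday of December 1995: December 5, 1995.
January 1996 — 1st Tuesday is January 2, 1996.
February 1996 — 1st Tuesday is February 6, 1996.
March 1996 — 1st Tuesday is March 5, 1996.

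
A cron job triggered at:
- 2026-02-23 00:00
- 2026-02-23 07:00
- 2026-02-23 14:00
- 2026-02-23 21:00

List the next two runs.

2026-02-24 04:00, 2026-02-24 11:00

Gaps: 7, 7, 7 hours — each event is 7 hours after the previous one.
2026-02-23 21:00 + 7 h = 2026-02-24 04:00.
2026-02-24 04:00 + 7 h = 2026-02-24 11:00.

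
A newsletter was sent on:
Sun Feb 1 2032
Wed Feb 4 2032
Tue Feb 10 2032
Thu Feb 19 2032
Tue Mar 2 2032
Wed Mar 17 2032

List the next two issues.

The spacing grows by 3 each time: 3, 6, 9, 12, 15 days.
Next gap: 18 days. Wed Mar 17 2032 + 18 days = Sun Apr 4 2032.
Next gap: 21 days. Sun Apr 4 2032 + 21 days = Sun Apr 25 2032.

Sun Apr 4 2032, Sun Apr 25 2032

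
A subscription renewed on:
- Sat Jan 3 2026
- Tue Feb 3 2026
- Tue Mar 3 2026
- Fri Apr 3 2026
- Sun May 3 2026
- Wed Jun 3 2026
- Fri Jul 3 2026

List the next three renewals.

Mon Aug 3 2026, Thu Sep 3 2026, Sat Oct 3 2026

The day-of-month is always 3 (31, 28, 31, 30, 31, 30 days between events).
So this recurs on the 3rd of each month.
Next: August 2026 → Mon Aug 3 2026.
Next: September 2026 → Thu Sep 3 2026.
Next: October 2026 → Sat Oct 3 2026.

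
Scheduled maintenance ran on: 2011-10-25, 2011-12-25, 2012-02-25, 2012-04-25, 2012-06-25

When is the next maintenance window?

2012-08-25

Each date is the 25th; the gaps (61, 62, 60, 61) track the month lengths.
The rule is the 25th of every 2 months.
Next: August 2012 → 2012-08-25.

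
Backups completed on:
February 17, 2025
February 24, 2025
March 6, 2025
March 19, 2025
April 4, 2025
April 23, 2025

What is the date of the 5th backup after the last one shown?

The spacing grows by 3 each time: 7, 10, 13, 16, 19 days.
Next gap: 22 days. April 23, 2025 + 22 days = May 15, 2025.
Next gap: 25 days. May 15, 2025 + 25 days = June 9, 2025.
Next gap: 28 days. June 9, 2025 + 28 days = July 7, 2025.
Next gap: 31 days. July 7, 2025 + 31 days = August 7, 2025.
Next gap: 34 days. August 7, 2025 + 34 days = September 10, 2025.

September 10, 2025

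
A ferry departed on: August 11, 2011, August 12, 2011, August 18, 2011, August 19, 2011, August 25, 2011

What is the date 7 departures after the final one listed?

Every event lands on a Thursday or Friday (gaps cycle 1, 6, 1, 6).
So the schedule is: every Thursday and Friday.
The following Friday is August 26, 2011.
Next Thursday: September 1, 2011.
The following Friday is September 2, 2011.
The following Thursday is September 8, 2011.
The following Friday is September 9, 2011.
Next Thursday: September 15, 2011.
The following Friday is September 16, 2011.

September 16, 2011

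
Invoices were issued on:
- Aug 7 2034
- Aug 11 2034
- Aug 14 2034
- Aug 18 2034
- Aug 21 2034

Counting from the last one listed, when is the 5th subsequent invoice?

Gaps: 4, 3, 4, 3 days — not constant, but cyclic with period 2.
The events fall on every Monday and Friday.
The following Friday is Aug 25 2034.
Next Monday: Aug 28 2034.
Next Friday: Sep 1 2034.
Next Monday: Sep 4 2034.
The following Friday is Sep 8 2034.

Sep 8 2034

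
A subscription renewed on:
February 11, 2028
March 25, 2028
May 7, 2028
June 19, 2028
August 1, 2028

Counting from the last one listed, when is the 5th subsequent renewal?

Every event comes 43 days after the last (43, 43, 43, 43).
August 1, 2028 + 43 days = September 13, 2028.
September 13, 2028 + 43 days = October 26, 2028.
October 26, 2028 + 43 days = December 8, 2028.
December 8, 2028 + 43 days = January 20, 2029.
January 20, 2029 + 43 days = March 4, 2029.

March 4, 2029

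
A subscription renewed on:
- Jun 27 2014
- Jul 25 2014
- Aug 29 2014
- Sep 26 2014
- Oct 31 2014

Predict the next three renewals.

Nov 28 2014, Dec 26 2014, Jan 30 2015

All Fridays; the gaps (28, 35, 28, 35) vary with month length.
This is the last Friday of each month.
November 2014 ends with Friday Nov 28 2014.
Last Friday of December 2014: Dec 26 2014.
Last Friday of January 2015: Jan 30 2015.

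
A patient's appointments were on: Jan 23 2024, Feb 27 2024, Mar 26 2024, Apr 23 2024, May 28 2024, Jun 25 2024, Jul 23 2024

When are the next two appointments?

All dates are Tuesdays, 35, 28, 28, 35, 28, 28 days apart.
Specifically, the 4th Tuesday of each month.
4th Tuesday of August 2024: Aug 27 2024.
4th Tuesday of September 2024: Sep 24 2024.

Aug 27 2024, Sep 24 2024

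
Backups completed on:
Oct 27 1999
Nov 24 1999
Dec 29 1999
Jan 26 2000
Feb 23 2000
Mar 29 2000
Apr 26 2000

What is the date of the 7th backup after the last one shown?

Every date is a Wednesday; gaps 28, 35, 28, 28, 35, 28 days.
Each is the last Wednesday of its month (at least one falls on the 29th or later, ruling out '4th Wednesday').
Last Wednesday of May 2000: May 31 2000.
Last Wednesday of June 2000: Jun 28 2000.
July 2000 ends with Wednesday Jul 26 2000.
August 2000 ends with Wednesday Aug 30 2000.
Last Wednesday of September 2000: Sep 27 2000.
October 2000 ends with Wednesday Oct 25 2000.
November 2000 ends with Wednesday Nov 29 2000.

Nov 29 2000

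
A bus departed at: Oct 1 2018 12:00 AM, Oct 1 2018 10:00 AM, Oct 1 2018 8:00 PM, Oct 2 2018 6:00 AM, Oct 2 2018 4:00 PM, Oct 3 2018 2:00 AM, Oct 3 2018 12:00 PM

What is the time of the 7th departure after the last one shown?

Oct 6 2018 10:00 AM

Gaps: 10, 10, 10, 10, 10, 10 hours — each event is 10 hours after the previous one.
Oct 3 2018 12:00 PM + 10 h = Oct 3 2018 10:00 PM.
Oct 3 2018 10:00 PM + 10 h = Oct 4 2018 8:00 AM.
Oct 4 2018 8:00 AM + 10 h = Oct 4 2018 6:00 PM.
Oct 4 2018 6:00 PM + 10 h = Oct 5 2018 4:00 AM.
Oct 5 2018 4:00 AM + 10 h = Oct 5 2018 2:00 PM.
Oct 5 2018 2:00 PM + 10 h = Oct 6 2018 12:00 AM.
Oct 6 2018 12:00 AM + 10 h = Oct 6 2018 10:00 AM.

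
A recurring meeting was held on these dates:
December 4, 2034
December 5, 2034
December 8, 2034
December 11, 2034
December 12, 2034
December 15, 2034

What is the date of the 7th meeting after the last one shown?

January 1, 2035

The gap pattern 1, 3, 3, 1, 3 repeats every 3 events.
These are the Mondays, Tuesdays and Fridays of each week.
The following Monday is December 18, 2034.
Next Tuesday: December 19, 2034.
The following Friday is December 22, 2034.
Next Monday: December 25, 2034.
The following Tuesday is December 26, 2034.
Next Friday: December 29, 2034.
The following Monday is January 1, 2035.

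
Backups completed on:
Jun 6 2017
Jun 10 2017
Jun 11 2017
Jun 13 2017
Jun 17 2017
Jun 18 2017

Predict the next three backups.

The gap pattern 4, 1, 2, 4, 1 repeats every 3 events.
These are the Tuesdays, Saturdays and Sundays of each week.
The following Tuesday is Jun 20 2017.
The following Saturday is Jun 24 2017.
Next Sunday: Jun 25 2017.

Jun 20 2017, Jun 24 2017, Jun 25 2017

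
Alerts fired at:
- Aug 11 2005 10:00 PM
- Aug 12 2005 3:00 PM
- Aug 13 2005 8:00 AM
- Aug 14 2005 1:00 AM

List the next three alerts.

The interval is a steady 17 hours (17, 17, 17).
Aug 14 2005 1:00 AM + 17 h = Aug 14 2005 6:00 PM.
Aug 14 2005 6:00 PM + 17 h = Aug 15 2005 11:00 AM.
Aug 15 2005 11:00 AM + 17 h = Aug 16 2005 4:00 AM.

Aug 14 2005 6:00 PM, Aug 15 2005 11:00 AM, Aug 16 2005 4:00 AM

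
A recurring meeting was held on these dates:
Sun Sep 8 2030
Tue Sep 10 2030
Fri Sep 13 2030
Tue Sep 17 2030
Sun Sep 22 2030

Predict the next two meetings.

Sat Sep 28 2030, Sat Oct 5 2030

Gaps: 2, 3, 4, 5 days — each gap is 1 larger than the previous one.
Next gap: 6 days. Sun Sep 22 2030 + 6 days = Sat Sep 28 2030.
Next gap: 7 days. Sat Sep 28 2030 + 7 days = Sat Oct 5 2030.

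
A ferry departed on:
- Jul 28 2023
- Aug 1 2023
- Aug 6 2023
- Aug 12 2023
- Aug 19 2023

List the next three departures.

Intervals are 4, 5, 6, 7 days — an arithmetic progression with common difference 1.
Next gap: 8 days. Aug 19 2023 + 8 days = Aug 27 2023.
Next gap: 9 days. Aug 27 2023 + 9 days = Sep 5 2023.
Next gap: 10 days. Sep 5 2023 + 10 days = Sep 15 2023.

Aug 27 2023, Sep 5 2023, Sep 15 2023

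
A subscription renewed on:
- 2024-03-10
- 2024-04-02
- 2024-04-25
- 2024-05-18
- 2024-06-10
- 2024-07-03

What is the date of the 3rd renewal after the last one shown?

Gaps between consecutive events: 23, 23, 23, 23, 23 days — a constant 23-day interval.
2024-07-03 + 23 days = 2024-07-26.
2024-07-26 + 23 days = 2024-08-18.
2024-08-18 + 23 days = 2024-09-10.

2024-09-10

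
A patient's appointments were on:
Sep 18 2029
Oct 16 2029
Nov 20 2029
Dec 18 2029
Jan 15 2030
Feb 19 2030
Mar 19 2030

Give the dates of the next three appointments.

Apr 16 2030, May 21 2030, Jun 18 2030

Gaps: 28, 35, 28, 28, 35, 28 days — a mix of 28 and 35. Every date is a Tuesday.
Each is the 3rd Tuesday of its month.
April 2030 — 3rd Tuesday is Apr 16 2030.
3rd Tuesday of May 2030: May 21 2030.
June 2030 — 3rd Tuesday is Jun 18 2030.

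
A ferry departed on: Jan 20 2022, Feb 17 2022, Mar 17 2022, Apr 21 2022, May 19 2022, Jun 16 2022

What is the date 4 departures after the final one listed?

Oct 20 2022

Gaps: 28, 28, 35, 28, 28 days — a mix of 28 and 35. Every date is a Thursday.
Each is the 3rd Thursday of its month.
3rd Thursday of July 2022: Jul 21 2022.
August 2022 — 3rd Thursday is Aug 18 2022.
September 2022 — 3rd Thursday is Sep 15 2022.
October 2022 — 3rd Thursday is Oct 20 2022.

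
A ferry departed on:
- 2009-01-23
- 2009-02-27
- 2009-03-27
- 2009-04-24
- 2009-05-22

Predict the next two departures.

2009-06-26, 2009-07-24

These are Fridays at 28- or 35-day spacing (35, 28, 28, 28).
The pattern: 4th Friday of the month.
June 2009 — 4th Friday is 2009-06-26.
4th Friday of July 2009: 2009-07-24.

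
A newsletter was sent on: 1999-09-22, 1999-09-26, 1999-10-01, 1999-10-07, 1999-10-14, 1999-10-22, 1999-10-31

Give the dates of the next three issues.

1999-11-10, 1999-11-21, 1999-12-03

Intervals are 4, 5, 6, 7, 8, 9 days — an arithmetic progression with common difference 1.
Next gap: 10 days. 1999-10-31 + 10 days = 1999-11-10.
Next gap: 11 days. 1999-11-10 + 11 days = 1999-11-21.
Next gap: 12 days. 1999-11-21 + 12 days = 1999-12-03.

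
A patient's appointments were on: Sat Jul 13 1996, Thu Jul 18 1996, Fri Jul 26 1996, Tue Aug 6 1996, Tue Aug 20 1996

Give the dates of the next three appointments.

Fri Sep 6 1996, Thu Sep 26 1996, Sat Oct 19 1996

Intervals are 5, 8, 11, 14 days — an arithmetic progression with common difference 3.
Next gap: 17 days. Tue Aug 20 1996 + 17 days = Fri Sep 6 1996.
Next gap: 20 days. Fri Sep 6 1996 + 20 days = Thu Sep 26 1996.
Next gap: 23 days. Thu Sep 26 1996 + 23 days = Sat Oct 19 1996.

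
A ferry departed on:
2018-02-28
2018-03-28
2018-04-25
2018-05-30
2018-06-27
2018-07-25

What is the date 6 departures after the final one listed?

2019-01-30

All Wednesdays; the gaps (28, 28, 35, 28, 28) vary with month length.
This is the last Wednesday of each month.
August 2018 ends with Wednesday 2018-08-29.
September 2018 ends with Wednesday 2018-09-26.
Last Wednesday of October 2018: 2018-10-31.
Last Wednesday of November 2018: 2018-11-28.
December 2018 ends with Wednesday 2018-12-26.
January 2019 ends with Wednesday 2019-01-30.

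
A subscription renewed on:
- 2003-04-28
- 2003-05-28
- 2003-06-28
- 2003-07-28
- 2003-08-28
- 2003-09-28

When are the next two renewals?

2003-10-28, 2003-11-28

The day-of-month is always 28 (30, 31, 30, 31, 31 days between events).
So this recurs on the 28th of each month.
Next: October 2003 → 2003-10-28.
November 2003: 2003-11-28.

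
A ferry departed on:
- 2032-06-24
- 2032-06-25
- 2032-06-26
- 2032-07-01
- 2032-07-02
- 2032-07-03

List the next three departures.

2032-07-08, 2032-07-09, 2032-07-10

Every event lands on a Thursday or Friday or Saturday (gaps cycle 1, 1, 5, 1, 1).
So the schedule is: every Thursday, Friday and Saturday.
The following Thursday is 2032-07-08.
The following Friday is 2032-07-09.
Next Saturday: 2032-07-10.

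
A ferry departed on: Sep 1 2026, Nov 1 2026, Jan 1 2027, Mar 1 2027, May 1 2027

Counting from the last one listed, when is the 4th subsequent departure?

Each date is the 1st; the gaps (61, 61, 59, 61) track the month lengths.
The rule is the 1st of every 2 months.
Next: July 2027 → Jul 1 2027.
September 2027: Sep 1 2027.
November 2027: Nov 1 2027.
Next: January 2028 → Jan 1 2028.

Jan 1 2028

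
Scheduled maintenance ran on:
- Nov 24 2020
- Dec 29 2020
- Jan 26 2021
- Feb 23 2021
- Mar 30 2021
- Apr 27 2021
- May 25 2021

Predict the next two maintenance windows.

Every date is a Tuesday; gaps 35, 28, 28, 35, 28, 28 days.
Each is the last Tuesday of its month (at least one falls on the 29th or later, ruling out '4th Tuesday').
June 2021 ends with Tuesday Jun 29 2021.
Last Tuesday of July 2021: Jul 27 2021.

Jun 29 2021, Jul 27 2021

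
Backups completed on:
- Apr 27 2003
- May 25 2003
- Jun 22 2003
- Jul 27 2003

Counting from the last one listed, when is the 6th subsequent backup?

Gaps: 28, 28, 35 days — a mix of 28 and 35. Every date is a Sunday.
Each is the 4th Sunday of its month.
4th Sunday of August 2003: Aug 24 2003.
4th Sunday of September 2003: Sep 28 2003.
4th Sunday of October 2003: Oct 26 2003.
November 2003 — 4th Sunday is Nov 23 2003.
December 2003 — 4th Sunday is Dec 28 2003.
January 2004 — 4th Sunday is Jan 25 2004.

Jan 25 2004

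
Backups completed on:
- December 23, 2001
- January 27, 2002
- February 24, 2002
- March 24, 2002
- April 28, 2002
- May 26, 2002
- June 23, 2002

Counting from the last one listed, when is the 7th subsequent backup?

January 26, 2003

These are Sundays at 28- or 35-day spacing (35, 28, 28, 35, 28, 28).
The pattern: 4th Sunday of the month.
July 2002 — 4th Sunday is July 28, 2002.
August 2002 — 4th Sunday is August 25, 2002.
September 2002 — 4th Sunday is September 22, 2002.
October 2002 — 4th Sunday is October 27, 2002.
4th Sunday of November 2002: November 24, 2002.
December 2002 — 4th Sunday is December 22, 2002.
January 2003 — 4th Sunday is January 26, 2003.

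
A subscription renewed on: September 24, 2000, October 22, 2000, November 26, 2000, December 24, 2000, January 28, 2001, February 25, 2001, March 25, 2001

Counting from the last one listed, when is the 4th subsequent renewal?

These are Sundays at 28- or 35-day spacing (28, 35, 28, 35, 28, 28).
The pattern: 4th Sunday of the month.
4th Sunday of April 2001: April 22, 2001.
May 2001 — 4th Sunday is May 27, 2001.
4th Sunday of June 2001: June 24, 2001.
4th Sunday of July 2001: July 22, 2001.

July 22, 2001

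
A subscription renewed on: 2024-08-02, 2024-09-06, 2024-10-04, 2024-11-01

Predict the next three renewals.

These are Fridays at 28- or 35-day spacing (35, 28, 28).
The pattern: 1st Friday of the month.
December 2024 — 1st Friday is 2024-12-06.
1st Friday of January 2025: 2025-01-03.
February 2025 — 1st Friday is 2025-02-07.

2024-12-06, 2025-01-03, 2025-02-07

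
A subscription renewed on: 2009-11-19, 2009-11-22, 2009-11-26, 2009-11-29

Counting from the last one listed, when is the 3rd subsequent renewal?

2009-12-10

Every event lands on a Thursday or Sunday (gaps cycle 3, 4, 3).
So the schedule is: every Thursday and Sunday.
The following Thursday is 2009-12-03.
The following Sunday is 2009-12-06.
The following Thursday is 2009-12-10.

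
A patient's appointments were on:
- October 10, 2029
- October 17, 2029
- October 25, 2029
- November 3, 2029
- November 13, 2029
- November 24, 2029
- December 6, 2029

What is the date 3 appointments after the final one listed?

January 17, 2030

The spacing grows by 1 each time: 7, 8, 9, 10, 11, 12 days.
Next gap: 13 days. December 6, 2029 + 13 days = December 19, 2029.
Next gap: 14 days. December 19, 2029 + 14 days = January 2, 2030.
Next gap: 15 days. January 2, 2030 + 15 days = January 17, 2030.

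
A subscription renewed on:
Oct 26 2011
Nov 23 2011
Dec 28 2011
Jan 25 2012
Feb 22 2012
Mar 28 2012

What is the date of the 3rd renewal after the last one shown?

Jun 27 2012

Gaps: 28, 35, 28, 28, 35 days — a mix of 28 and 35. Every date is a Wednesday.
Each is the 4th Wednesday of its month.
April 2012 — 4th Wednesday is Apr 25 2012.
May 2012 — 4th Wednesday is May 23 2012.
June 2012 — 4th Wednesday is Jun 27 2012.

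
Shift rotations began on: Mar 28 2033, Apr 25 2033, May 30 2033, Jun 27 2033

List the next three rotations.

Jul 25 2033, Aug 29 2033, Sep 26 2033

These are Mondays with 28, 35, 28-day gaps.
Each is the final Monday of its month — May 30 2033 is past the 28th, so '4th Monday' doesn't fit.
Last Monday of July 2033: Jul 25 2033.
August 2033 ends with Monday Aug 29 2033.
September 2033 ends with Monday Sep 26 2033.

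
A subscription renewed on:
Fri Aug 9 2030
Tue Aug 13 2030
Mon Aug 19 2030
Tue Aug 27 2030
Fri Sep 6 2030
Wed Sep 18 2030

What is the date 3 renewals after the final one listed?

Intervals are 4, 6, 8, 10, 12 days — an arithmetic progression with common difference 2.
Next gap: 14 days. Wed Sep 18 2030 + 14 days = Wed Oct 2 2030.
Next gap: 16 days. Wed Oct 2 2030 + 16 days = Fri Oct 18 2030.
Next gap: 18 days. Fri Oct 18 2030 + 18 days = Tue Nov 5 2030.

Tue Nov 5 2030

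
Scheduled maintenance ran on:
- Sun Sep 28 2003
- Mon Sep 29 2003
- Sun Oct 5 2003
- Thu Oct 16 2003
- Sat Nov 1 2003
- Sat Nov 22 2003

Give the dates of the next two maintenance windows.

The spacing grows by 5 each time: 1, 6, 11, 16, 21 days.
Next gap: 26 days. Sat Nov 22 2003 + 26 days = Thu Dec 18 2003.
Next gap: 31 days. Thu Dec 18 2003 + 31 days = Sun Jan 18 2004.

Thu Dec 18 2003, Sun Jan 18 2004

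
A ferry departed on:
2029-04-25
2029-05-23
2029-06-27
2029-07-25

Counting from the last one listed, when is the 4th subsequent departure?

These are Wednesdays at 28- or 35-day spacing (28, 35, 28).
The pattern: 4th Wednesday of the month.
August 2029 — 4th Wednesday is 2029-08-22.
4th Wednesday of September 2029: 2029-09-26.
4th Wednesday of October 2029: 2029-10-24.
4th Wednesday of November 2029: 2029-11-28.

2029-11-28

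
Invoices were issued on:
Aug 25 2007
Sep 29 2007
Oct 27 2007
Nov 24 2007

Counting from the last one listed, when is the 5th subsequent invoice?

Apr 26 2008

These are Saturdays with 35, 28, 28-day gaps.
Each is the final Saturday of its month — Sep 29 2007 is past the 28th, so '4th Saturday' doesn't fit.
December 2007 ends with Saturday Dec 29 2007.
January 2008 ends with Saturday Jan 26 2008.
February 2008 ends with Saturday Feb 23 2008.
Last Saturday of March 2008: Mar 29 2008.
April 2008 ends with Saturday Apr 26 2008.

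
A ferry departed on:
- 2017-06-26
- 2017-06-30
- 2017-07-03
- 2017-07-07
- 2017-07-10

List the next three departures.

The gap pattern 4, 3, 4, 3 repeats every 2 events.
These are the Mondays and Fridays of each week.
The following Friday is 2017-07-14.
The following Monday is 2017-07-17.
Next Friday: 2017-07-21.

2017-07-14, 2017-07-17, 2017-07-21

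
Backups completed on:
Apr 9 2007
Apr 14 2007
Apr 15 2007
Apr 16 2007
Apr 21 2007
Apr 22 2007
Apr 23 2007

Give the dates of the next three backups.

Gaps: 5, 1, 1, 5, 1, 1 days — not constant, but cyclic with period 3.
The events fall on every Monday, Saturday and Sunday.
The following Saturday is Apr 28 2007.
Next Sunday: Apr 29 2007.
The following Monday is Apr 30 2007.

Apr 28 2007, Apr 29 2007, Apr 30 2007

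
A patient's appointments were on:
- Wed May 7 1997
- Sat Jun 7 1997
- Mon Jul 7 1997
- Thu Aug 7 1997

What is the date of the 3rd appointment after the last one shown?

The day-of-month is always 7 (31, 30, 31 days between events).
So this recurs on the 7th of each month.
September 1997: Sun Sep 7 1997.
Next: October 1997 → Tue Oct 7 1997.
November 1997: Fri Nov 7 1997.

Fri Nov 7 1997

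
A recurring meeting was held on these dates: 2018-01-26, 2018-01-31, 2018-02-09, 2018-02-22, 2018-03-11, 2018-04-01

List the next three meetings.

2018-04-26, 2018-05-25, 2018-06-27

The spacing grows by 4 each time: 5, 9, 13, 17, 21 days.
Next gap: 25 days. 2018-04-01 + 25 days = 2018-04-26.
Next gap: 29 days. 2018-04-26 + 29 days = 2018-05-25.
Next gap: 33 days. 2018-05-25 + 33 days = 2018-06-27.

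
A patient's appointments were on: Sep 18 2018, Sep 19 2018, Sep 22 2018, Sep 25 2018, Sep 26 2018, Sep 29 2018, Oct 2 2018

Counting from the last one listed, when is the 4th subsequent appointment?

Oct 10 2018

Gaps: 1, 3, 3, 1, 3, 3 days — not constant, but cyclic with period 3.
The events fall on every Tuesday, Wednesday and Saturday.
The following Wednesday is Oct 3 2018.
Next Saturday: Oct 6 2018.
The following Tuesday is Oct 9 2018.
Next Wednesday: Oct 10 2018.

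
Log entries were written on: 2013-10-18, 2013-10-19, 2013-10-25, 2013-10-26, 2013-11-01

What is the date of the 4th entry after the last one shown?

2013-11-15

Gaps: 1, 6, 1, 6 days — not constant, but cyclic with period 2.
The events fall on every Friday and Saturday.
The following Saturday is 2013-11-02.
The following Friday is 2013-11-08.
The following Saturday is 2013-11-09.
Next Friday: 2013-11-15.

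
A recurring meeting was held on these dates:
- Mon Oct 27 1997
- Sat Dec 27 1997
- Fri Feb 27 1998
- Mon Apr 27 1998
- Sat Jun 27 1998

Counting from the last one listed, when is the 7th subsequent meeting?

Each date is the 27th; the gaps (61, 62, 59, 61) track the month lengths.
The rule is the 27th of every 2 months.
August 1998: Thu Aug 27 1998.
Next: October 1998 → Tue Oct 27 1998.
December 1998: Sun Dec 27 1998.
Next: February 1999 → Sat Feb 27 1999.
Next: April 1999 → Tue Apr 27 1999.
Next: June 1999 → Sun Jun 27 1999.
Next: August 1999 → Fri Aug 27 1999.

Fri Aug 27 1999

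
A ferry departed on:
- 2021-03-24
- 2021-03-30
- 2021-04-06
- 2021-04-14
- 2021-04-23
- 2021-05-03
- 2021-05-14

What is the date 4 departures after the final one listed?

2021-07-07

Intervals are 6, 7, 8, 9, 10, 11 days — an arithmetic progression with common difference 1.
Next gap: 12 days. 2021-05-14 + 12 days = 2021-05-26.
Next gap: 13 days. 2021-05-26 + 13 days = 2021-06-08.
Next gap: 14 days. 2021-06-08 + 14 days = 2021-06-22.
Next gap: 15 days. 2021-06-22 + 15 days = 2021-07-07.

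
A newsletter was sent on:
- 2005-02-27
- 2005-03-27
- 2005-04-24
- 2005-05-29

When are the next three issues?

All Sundays; the gaps (28, 28, 35) vary with month length.
This is the last Sunday of each month.
Last Sunday of June 2005: 2005-06-26.
Last Sunday of July 2005: 2005-07-31.
Last Sunday of August 2005: 2005-08-28.

2005-06-26, 2005-07-31, 2005-08-28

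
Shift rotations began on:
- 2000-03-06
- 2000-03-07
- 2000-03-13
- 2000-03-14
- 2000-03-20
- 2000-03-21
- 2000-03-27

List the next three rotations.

2000-03-28, 2000-04-03, 2000-04-04

Gaps: 1, 6, 1, 6, 1, 6 days — not constant, but cyclic with period 2.
The events fall on every Monday and Tuesday.
The following Tuesday is 2000-03-28.
Next Monday: 2000-04-03.
Next Tuesday: 2000-04-04.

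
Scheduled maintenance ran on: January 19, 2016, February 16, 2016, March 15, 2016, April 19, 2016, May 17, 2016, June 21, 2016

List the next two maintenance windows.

All dates are Tuesdays, 28, 28, 35, 28, 35 days apart.
Specifically, the 3rd Tuesday of each month.
July 2016 — 3rd Tuesday is July 19, 2016.
August 2016 — 3rd Tuesday is August 16, 2016.

July 19, 2016; August 16, 2016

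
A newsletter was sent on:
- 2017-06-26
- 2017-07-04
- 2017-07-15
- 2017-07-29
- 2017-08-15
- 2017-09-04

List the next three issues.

Intervals are 8, 11, 14, 17, 20 days — an arithmetic progression with common difference 3.
Next gap: 23 days. 2017-09-04 + 23 days = 2017-09-27.
Next gap: 26 days. 2017-09-27 + 26 days = 2017-10-23.
Next gap: 29 days. 2017-10-23 + 29 days = 2017-11-21.

2017-09-27, 2017-10-23, 2017-11-21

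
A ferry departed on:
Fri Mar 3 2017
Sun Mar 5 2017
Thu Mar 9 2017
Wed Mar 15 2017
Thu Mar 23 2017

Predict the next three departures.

Sun Apr 2 2017, Fri Apr 14 2017, Fri Apr 28 2017

Gaps: 2, 4, 6, 8 days — each gap is 2 larger than the previous one.
Next gap: 10 days. Thu Mar 23 2017 + 10 days = Sun Apr 2 2017.
Next gap: 12 days. Sun Apr 2 2017 + 12 days = Fri Apr 14 2017.
Next gap: 14 days. Fri Apr 14 2017 + 14 days = Fri Apr 28 2017.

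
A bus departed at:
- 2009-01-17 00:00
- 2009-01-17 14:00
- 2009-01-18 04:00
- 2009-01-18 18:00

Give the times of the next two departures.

2009-01-19 08:00, 2009-01-19 22:00

Spacing: 14, 14, 14 h — constant 14 h.
2009-01-18 18:00 + 14 h = 2009-01-19 08:00.
2009-01-19 08:00 + 14 h = 2009-01-19 22:00.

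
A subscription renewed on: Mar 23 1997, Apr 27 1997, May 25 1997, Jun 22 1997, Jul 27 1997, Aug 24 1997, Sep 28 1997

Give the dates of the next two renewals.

All dates are Sundays, 35, 28, 28, 35, 28, 35 days apart.
Specifically, the 4th Sunday of each month.
4th Sunday of October 1997: Oct 26 1997.
4th Sunday of November 1997: Nov 23 1997.

Oct 26 1997, Nov 23 1997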